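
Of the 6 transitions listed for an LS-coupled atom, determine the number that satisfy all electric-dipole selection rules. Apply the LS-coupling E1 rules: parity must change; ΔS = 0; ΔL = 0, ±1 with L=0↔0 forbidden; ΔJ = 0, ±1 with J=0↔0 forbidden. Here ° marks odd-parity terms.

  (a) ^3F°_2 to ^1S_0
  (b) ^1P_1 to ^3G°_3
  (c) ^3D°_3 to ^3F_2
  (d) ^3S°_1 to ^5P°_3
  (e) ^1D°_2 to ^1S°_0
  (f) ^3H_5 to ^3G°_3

1

(a) forbidden (ΔS, ΔL, ΔJ fail)
(b) forbidden (ΔS, ΔL, ΔJ fail)
(c) allowed
(d) forbidden (parity, ΔS, ΔJ fail)
(e) forbidden (parity, ΔL, ΔJ fail)
(f) forbidden (ΔJ fails)
Total allowed: 1 of 6.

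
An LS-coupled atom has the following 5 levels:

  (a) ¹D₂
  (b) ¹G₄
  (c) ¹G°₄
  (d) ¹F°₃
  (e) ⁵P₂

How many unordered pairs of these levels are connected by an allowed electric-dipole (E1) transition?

(a)–(b): forbidden (parity, ΔL, ΔJ).
(a)–(c): forbidden (ΔL, ΔJ).
(a)–(d): allowed.
(a)–(e): forbidden (parity, ΔS).
(b)–(c): allowed.
(b)–(d): allowed.
(b)–(e): forbidden (parity, ΔS, ΔL, ΔJ).
(c)–(d): forbidden (parity).
(c)–(e): forbidden (ΔS, ΔL, ΔJ).
(d)–(e): forbidden (ΔS, ΔL).
Allowed pairs: 3 of 10.

3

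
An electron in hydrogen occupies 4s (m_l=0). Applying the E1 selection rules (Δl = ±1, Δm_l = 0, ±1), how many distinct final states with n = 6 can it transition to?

3

E1 requires Δl = ±1, so l_f ∈ {-1, 1}; with 0 ≤ l_f ≤ n_f−1 = 5, the allowed l_f values are {1}.
For l_f = 1: m_f ∈ {m_i−1, m_i, m_i+1} ∩ [−1, 1] = {-1, 0, 1} → 3 states.
Total: 3.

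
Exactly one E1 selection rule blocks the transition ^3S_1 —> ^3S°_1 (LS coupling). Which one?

Parity must change: even → odd — satisfied.
ΔS = 0: S: 1 → 1 — satisfied.
ΔL = 0, ±1 (not L=0↔0): L: 0 → 0, ΔL = +0 — violated.
ΔJ = 0, ±1 (not J=0↔0): J: 1 → 1, ΔJ = +0 — satisfied.

the L=0 ↔ L=0 exclusion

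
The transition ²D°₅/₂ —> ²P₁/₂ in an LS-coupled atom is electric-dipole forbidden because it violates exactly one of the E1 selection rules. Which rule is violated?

Initial level: S=1/2, L=2, J=5/2, parity odd. Final level: S=1/2, L=1, J=1/2, parity even.
ΔS = 0: S: 1/2 → 1/2 — ok.
ΔL = 0, ±1 (not L=0↔0): L: 2 → 1, ΔL = -1 — ok.
Parity must change: odd → even — ok.
ΔJ = 0, ±1 (not J=0↔0): J: 5/2 → 1/2, ΔJ = -2 — fails.

the ΔJ = 0, ±1 rule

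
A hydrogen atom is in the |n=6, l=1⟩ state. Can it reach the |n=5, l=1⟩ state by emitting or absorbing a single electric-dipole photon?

Δl = 1 − 1 = +0; the E1 rule Δl = ±1 is fails.
The transition is electric-dipole forbidden.

forbidden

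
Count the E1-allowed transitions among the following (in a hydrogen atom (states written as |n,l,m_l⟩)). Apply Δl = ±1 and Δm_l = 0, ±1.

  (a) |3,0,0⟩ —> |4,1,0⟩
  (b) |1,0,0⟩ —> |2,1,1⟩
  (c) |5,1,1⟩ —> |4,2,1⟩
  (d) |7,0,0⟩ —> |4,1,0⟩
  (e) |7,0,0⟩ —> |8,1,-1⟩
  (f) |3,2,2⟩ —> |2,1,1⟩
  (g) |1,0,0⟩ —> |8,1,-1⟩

(a) allowed
(b) allowed
(c) allowed
(d) allowed
(e) allowed
(f) allowed
(g) allowed
Total allowed: 7 of 7.

7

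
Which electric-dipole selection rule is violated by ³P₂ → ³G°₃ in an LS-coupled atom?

the ΔL = 0, ±1 rule

Initial level: S=1, L=1, J=2, parity even. Final level: S=1, L=4, J=3, parity odd.
Parity must change: even → odd — satisfied.
ΔS = 0: S: 1 → 1 — satisfied.
ΔL = 0, ±1 (not L=0↔0): L: 1 → 4, ΔL = +3 — violated.
ΔJ = 0, ±1 (not J=0↔0): J: 2 → 3, ΔJ = +1 — satisfied.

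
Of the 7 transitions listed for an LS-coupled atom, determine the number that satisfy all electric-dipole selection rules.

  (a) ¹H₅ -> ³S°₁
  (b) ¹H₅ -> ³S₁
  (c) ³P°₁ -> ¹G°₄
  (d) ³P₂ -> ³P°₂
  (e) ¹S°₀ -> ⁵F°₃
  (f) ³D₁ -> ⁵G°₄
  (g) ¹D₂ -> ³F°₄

(a) forbidden (ΔS, ΔL, ΔJ fail)
(b) forbidden (parity, ΔS, ΔL, ΔJ fail)
(c) forbidden (parity, ΔS, ΔL, ΔJ fail)
(d) allowed
(e) forbidden (parity, ΔS, ΔL, ΔJ fail)
(f) forbidden (ΔS, ΔL, ΔJ fail)
(g) forbidden (ΔS, ΔJ fail)
Total allowed: 1 of 7.

1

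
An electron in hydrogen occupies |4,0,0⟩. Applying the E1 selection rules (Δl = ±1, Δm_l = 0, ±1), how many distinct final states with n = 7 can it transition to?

E1 requires Δl = ±1, so l_f ∈ {-1, 1}; with 0 ≤ l_f ≤ n_f−1 = 6, the allowed l_f values are {1}.
For l_f = 1: m_f ∈ {m_i−1, m_i, m_i+1} ∩ [−1, 1] = {-1, 0, 1} → 3 states.
Total: 3.

3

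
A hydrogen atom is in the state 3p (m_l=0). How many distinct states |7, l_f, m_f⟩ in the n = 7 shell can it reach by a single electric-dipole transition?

4

E1 requires Δl = ±1, so l_f ∈ {0, 2}; with 0 ≤ l_f ≤ n_f−1 = 6, the allowed l_f values are {0, 2}.
For l_f = 0: m_f ∈ {m_i−1, m_i, m_i+1} ∩ [−0, 0] = {0} → 1 state.
For l_f = 2: m_f ∈ {m_i−1, m_i, m_i+1} ∩ [−2, 2] = {-1, 0, 1} → 3 states.
Total: 4.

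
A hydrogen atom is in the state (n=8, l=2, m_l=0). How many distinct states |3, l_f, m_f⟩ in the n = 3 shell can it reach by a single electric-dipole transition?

3

E1 requires Δl = ±1, so l_f ∈ {1, 3}; with 0 ≤ l_f ≤ n_f−1 = 2, the allowed l_f values are {1}.
For l_f = 1: m_f ∈ {m_i−1, m_i, m_i+1} ∩ [−1, 1] = {-1, 0, 1} → 3 states.
Total: 3.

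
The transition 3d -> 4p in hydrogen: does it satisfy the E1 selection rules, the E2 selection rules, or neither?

Δl = 1 − 2 = -1; l_i + l_f = 3.
E1 (Δl = ±1): satisfied.
E2 (Δl = 0,±2, l_i+l_f ≥ 2): not satisfied.

E1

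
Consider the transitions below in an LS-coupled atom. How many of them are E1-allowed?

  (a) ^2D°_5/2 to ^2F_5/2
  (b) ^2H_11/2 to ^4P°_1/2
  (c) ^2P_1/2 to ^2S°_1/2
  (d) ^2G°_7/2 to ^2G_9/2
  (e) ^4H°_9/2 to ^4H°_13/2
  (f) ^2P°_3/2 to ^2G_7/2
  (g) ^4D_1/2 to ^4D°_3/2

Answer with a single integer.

4

(a) allowed
(b) forbidden (ΔS, ΔL, ΔJ fail)
(c) allowed
(d) allowed
(e) forbidden (parity, ΔJ fail)
(f) forbidden (ΔL, ΔJ fail)
(g) allowed
Total allowed: 4 of 7.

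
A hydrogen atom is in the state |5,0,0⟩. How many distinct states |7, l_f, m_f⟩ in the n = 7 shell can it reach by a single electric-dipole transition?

E1 requires Δl = ±1, so l_f ∈ {-1, 1}; with 0 ≤ l_f ≤ n_f−1 = 6, the allowed l_f values are {1}.
For l_f = 1: m_f ∈ {m_i−1, m_i, m_i+1} ∩ [−1, 1] = {-1, 0, 1} → 3 states.
Total: 3.

3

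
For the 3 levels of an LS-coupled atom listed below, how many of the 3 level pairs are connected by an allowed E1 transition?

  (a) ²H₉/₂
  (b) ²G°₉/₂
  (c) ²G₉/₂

(a)–(b): allowed.
(a)–(c): forbidden (parity).
(b)–(c): allowed.
Allowed pairs: 2 of 3.

2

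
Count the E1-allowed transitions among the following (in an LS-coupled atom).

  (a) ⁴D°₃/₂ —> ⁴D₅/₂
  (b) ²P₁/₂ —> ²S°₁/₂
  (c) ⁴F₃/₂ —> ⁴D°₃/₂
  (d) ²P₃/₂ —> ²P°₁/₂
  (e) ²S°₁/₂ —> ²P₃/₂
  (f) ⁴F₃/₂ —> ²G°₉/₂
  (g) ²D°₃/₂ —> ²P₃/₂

6

(a) allowed
(b) allowed
(c) allowed
(d) allowed
(e) allowed
(f) forbidden (ΔS, ΔJ fail)
(g) allowed
Total allowed: 6 of 7.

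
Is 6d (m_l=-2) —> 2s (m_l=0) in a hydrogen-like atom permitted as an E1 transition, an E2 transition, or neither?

Δl = 0 − 2 = -2; l_i + l_f = 2.
Δm_l = +2.
E1 (Δl = ±1, |Δm_l| ≤ 1): not satisfied.
E2 (Δl = 0,±2, l_i+l_f ≥ 2, |Δm_l| ≤ 2): satisfied.

E2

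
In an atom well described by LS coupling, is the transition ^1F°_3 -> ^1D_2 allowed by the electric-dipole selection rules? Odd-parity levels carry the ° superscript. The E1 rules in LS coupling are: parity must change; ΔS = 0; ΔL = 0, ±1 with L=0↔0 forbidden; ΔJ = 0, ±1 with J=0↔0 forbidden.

allowed

Parity must change: odd → even — passes.
ΔS = 0: S: 0 → 0 — passes.
ΔL = 0, ±1 (not L=0↔0): L: 3 → 2, ΔL = -1 — passes.
ΔJ = 0, ±1 (not J=0↔0): J: 3 → 2, ΔJ = -1 — passes.
All four E1 rules are satisfied.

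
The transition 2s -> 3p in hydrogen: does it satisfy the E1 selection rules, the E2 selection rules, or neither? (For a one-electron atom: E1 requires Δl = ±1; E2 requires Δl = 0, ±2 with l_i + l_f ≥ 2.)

E1

Δl = 1 − 0 = +1; l_i + l_f = 1.
E1 (Δl = ±1): satisfied.
E2 (Δl = 0,±2, l_i+l_f ≥ 2): not satisfied.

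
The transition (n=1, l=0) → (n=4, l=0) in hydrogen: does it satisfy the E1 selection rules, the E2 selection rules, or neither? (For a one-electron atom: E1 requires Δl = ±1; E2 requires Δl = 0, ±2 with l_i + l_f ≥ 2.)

Δl = 0 − 0 = +0; l_i + l_f = 0.
E1 (Δl = ±1): not satisfied.
E2 (Δl = 0,±2, l_i+l_f ≥ 2): not satisfied.

neither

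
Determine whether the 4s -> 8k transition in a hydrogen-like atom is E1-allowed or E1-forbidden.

Initial l = 0, final l = 7, so Δl = +7. E1 requires Δl = ±1: fails.
The transition is electric-dipole forbidden.

forbidden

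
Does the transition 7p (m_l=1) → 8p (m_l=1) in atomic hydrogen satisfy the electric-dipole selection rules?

Δl = 1 − 1 = +0; the E1 rule Δl = ±1 is ✗.
m_l: 1 → 1 (Δm_l = +0). |Δm_l| ≤ 1 ✓.
The transition is electric-dipole forbidden.

forbidden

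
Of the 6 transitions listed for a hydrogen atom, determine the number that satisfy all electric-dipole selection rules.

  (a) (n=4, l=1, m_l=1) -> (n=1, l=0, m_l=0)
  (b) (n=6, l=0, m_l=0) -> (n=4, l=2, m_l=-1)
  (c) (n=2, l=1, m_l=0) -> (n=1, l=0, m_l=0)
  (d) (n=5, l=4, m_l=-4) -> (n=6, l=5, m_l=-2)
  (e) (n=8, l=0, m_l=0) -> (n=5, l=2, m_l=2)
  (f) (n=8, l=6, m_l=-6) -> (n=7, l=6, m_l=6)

(a) allowed
(b) forbidden — Δl = +2 (E1 requires Δl = ±1)
(c) allowed
(d) forbidden — Δm_l = +2 (E1 requires Δm_l = 0, ±1)
(e) forbidden — Δl = +2 (E1 requires Δl = ±1); Δm_l = +2 (E1 requires Δm_l = 0, ±1)
(f) forbidden — Δl = +0 (E1 requires Δl = ±1); Δm_l = +12 (E1 requires Δm_l = 0, ±1)
Total allowed: 2 of 6.

2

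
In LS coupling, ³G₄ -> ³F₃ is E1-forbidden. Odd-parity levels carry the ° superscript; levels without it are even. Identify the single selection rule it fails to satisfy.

parity

Initial level: S=1, L=4, J=4, parity even. Final level: S=1, L=3, J=3, parity even.
Parity must change: even → even — violated.
ΔS = 0: S: 1 → 1 — satisfied.
ΔL = 0, ±1 (not L=0↔0): L: 4 → 3, ΔL = -1 — satisfied.
ΔJ = 0, ±1 (not J=0↔0): J: 4 → 3, ΔJ = -1 — satisfied.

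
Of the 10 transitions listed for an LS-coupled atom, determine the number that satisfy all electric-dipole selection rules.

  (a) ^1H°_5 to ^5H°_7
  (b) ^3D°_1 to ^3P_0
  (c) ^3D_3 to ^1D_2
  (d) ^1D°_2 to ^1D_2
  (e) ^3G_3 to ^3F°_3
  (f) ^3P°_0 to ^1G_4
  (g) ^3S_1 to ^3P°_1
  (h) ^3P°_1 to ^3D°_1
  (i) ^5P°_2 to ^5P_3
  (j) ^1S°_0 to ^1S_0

(a) forbidden (parity, ΔS, ΔJ fail)
(b) allowed
(c) forbidden (parity, ΔS fail)
(d) allowed
(e) allowed
(f) forbidden (ΔS, ΔL, ΔJ fail)
(g) allowed
(h) forbidden (parity fails)
(i) allowed
(j) forbidden (ΔL, ΔJ fail)
Total allowed: 5 of 10.

5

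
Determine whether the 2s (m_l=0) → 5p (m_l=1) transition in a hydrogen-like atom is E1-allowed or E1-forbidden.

l: 0 → 1 (Δl = +1). Δl = ±1 ok.
Δm_l = 1 − (0) = +1. E1 requires Δm_l = 0, ±1: ok.
All E1 selection rules are satisfied.

allowed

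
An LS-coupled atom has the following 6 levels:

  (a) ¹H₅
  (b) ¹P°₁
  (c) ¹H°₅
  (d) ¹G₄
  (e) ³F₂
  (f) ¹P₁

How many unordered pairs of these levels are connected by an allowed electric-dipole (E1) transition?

(a)–(b): forbidden (ΔL, ΔJ).
(a)–(c): allowed.
(a)–(d): forbidden (parity).
(a)–(e): forbidden (parity, ΔS, ΔL, ΔJ).
(a)–(f): forbidden (parity, ΔL, ΔJ).
(b)–(c): forbidden (parity, ΔL, ΔJ).
(b)–(d): forbidden (ΔL, ΔJ).
(b)–(e): forbidden (ΔS, ΔL).
(b)–(f): allowed.
(c)–(d): allowed.
(c)–(e): forbidden (ΔS, ΔL, ΔJ).
(c)–(f): forbidden (ΔL, ΔJ).
(d)–(e): forbidden (parity, ΔS, ΔJ).
(d)–(f): forbidden (parity, ΔL, ΔJ).
(e)–(f): forbidden (parity, ΔS, ΔL).
Allowed pairs: 3 of 15.

3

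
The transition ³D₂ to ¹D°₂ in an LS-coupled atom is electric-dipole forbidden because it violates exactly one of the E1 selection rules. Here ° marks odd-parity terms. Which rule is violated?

the ΔS = 0 rule

Parity must change: even → odd — satisfied.
ΔS = 0: S: 1 → 0 — violated.
ΔJ = 0, ±1 (not J=0↔0): J: 2 → 2, ΔJ = +0 — satisfied.
ΔL = 0, ±1 (not L=0↔0): L: 2 → 2, ΔL = +0 — satisfied.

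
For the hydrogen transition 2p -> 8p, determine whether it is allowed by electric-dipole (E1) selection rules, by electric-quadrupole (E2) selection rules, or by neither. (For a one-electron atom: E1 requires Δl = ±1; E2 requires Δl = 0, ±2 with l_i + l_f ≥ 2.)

Δl = 1 − 1 = +0; l_i + l_f = 2.
E1 (Δl = ±1): not satisfied.
E2 (Δl = 0,±2, l_i+l_f ≥ 2): satisfied.

E2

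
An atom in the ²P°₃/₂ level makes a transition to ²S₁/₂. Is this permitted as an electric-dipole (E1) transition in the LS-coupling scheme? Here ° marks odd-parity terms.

Parity must change: odd → even — ok.
ΔS = 0: S: 1/2 → 1/2 — ok.
ΔL = 0, ±1 (not L=0↔0): L: 1 → 0, ΔL = -1 — ok.
ΔJ = 0, ±1 (not J=0↔0): J: 3/2 → 1/2, ΔJ = -1 — ok.
All four E1 rules are satisfied.

allowed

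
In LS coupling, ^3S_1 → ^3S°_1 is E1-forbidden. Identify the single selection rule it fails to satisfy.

the L=0 ↔ L=0 exclusion

Reading off the term symbols: S 1→1, L 0→0, J 1→1, parity even→odd.
Parity must change: even → odd — satisfied.
ΔS = 0: S: 1 → 1 — satisfied.
ΔL = 0, ±1 (not L=0↔0): L: 0 → 0, ΔL = +0 — violated.
ΔJ = 0, ±1 (not J=0↔0): J: 1 → 1, ΔJ = +0 — satisfied.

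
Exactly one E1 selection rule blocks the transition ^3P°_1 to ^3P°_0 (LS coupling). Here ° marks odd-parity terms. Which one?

Reading off the term symbols: S 1→1, L 1→1, J 1→0, parity odd→odd.
ΔS = 0: S: 1 → 1 — ✓.
Parity must change: odd → odd — ✗.
ΔL = 0, ±1 (not L=0↔0): L: 1 → 1, ΔL = +0 — ✓.
ΔJ = 0, ±1 (not J=0↔0): J: 1 → 0, ΔJ = -1 — ✓.

parity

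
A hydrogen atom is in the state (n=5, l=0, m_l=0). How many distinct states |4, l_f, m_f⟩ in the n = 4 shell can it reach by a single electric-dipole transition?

E1 requires Δl = ±1, so l_f ∈ {-1, 1}; with 0 ≤ l_f ≤ n_f−1 = 3, the allowed l_f values are {1}.
For l_f = 1: m_f ∈ {m_i−1, m_i, m_i+1} ∩ [−1, 1] = {-1, 0, 1} → 3 states.
Total: 3.

3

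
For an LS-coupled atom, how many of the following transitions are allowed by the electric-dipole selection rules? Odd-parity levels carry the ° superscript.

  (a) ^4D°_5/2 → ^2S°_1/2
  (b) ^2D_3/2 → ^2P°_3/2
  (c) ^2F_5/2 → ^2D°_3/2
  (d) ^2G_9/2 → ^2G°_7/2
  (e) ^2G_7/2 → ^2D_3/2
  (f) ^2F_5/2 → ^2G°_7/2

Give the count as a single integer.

4

(a) forbidden (parity, ΔS, ΔL, ΔJ fail)
(b) allowed
(c) allowed
(d) allowed
(e) forbidden (parity, ΔL, ΔJ fail)
(f) allowed
Total allowed: 4 of 6.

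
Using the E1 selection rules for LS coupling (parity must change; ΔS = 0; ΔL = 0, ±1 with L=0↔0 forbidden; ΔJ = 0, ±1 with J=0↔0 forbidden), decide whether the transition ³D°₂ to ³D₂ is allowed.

Reading off the term symbols: S 1→1, L 2→2, J 2→2, parity odd→even.
Parity must change: odd → even — satisfied.
ΔS = 0: S: 1 → 1 — satisfied.
ΔL = 0, ±1 (not L=0↔0): L: 2 → 2, ΔL = +0 — satisfied.
ΔJ = 0, ±1 (not J=0↔0): J: 2 → 2, ΔJ = +0 — satisfied.
All four E1 rules are satisfied.

allowed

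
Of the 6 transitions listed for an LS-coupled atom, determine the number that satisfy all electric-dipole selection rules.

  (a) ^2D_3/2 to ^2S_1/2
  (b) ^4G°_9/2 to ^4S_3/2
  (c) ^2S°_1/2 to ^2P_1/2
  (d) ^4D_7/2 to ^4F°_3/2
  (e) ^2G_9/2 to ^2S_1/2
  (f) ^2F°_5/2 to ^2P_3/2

1

(a) forbidden (parity, ΔL fail)
(b) forbidden (ΔL, ΔJ fail)
(c) allowed
(d) forbidden (ΔJ fails)
(e) forbidden (parity, ΔL, ΔJ fail)
(f) forbidden (ΔL fails)
Total allowed: 1 of 6.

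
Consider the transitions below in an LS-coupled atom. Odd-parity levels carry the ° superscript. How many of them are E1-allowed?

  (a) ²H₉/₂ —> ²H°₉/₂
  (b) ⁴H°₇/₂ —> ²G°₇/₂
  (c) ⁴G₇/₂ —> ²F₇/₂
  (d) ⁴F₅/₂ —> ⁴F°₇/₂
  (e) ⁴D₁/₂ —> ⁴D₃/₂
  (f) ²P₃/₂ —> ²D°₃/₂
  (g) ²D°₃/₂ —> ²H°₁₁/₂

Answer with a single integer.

(a) allowed
(b) forbidden (parity, ΔS fail)
(c) forbidden (parity, ΔS fail)
(d) allowed
(e) forbidden (parity fails)
(f) allowed
(g) forbidden (parity, ΔL, ΔJ fail)
Total allowed: 3 of 7.

3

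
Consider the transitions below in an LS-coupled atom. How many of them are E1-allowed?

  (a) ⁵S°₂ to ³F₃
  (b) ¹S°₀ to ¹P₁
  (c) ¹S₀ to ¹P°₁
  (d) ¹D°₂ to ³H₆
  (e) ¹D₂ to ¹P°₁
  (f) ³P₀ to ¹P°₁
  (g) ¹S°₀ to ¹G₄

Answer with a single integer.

3

(a) forbidden (ΔS, ΔL fail)
(b) allowed
(c) allowed
(d) forbidden (ΔS, ΔL, ΔJ fail)
(e) allowed
(f) forbidden (ΔS fails)
(g) forbidden (ΔL, ΔJ fail)
Total allowed: 3 of 7.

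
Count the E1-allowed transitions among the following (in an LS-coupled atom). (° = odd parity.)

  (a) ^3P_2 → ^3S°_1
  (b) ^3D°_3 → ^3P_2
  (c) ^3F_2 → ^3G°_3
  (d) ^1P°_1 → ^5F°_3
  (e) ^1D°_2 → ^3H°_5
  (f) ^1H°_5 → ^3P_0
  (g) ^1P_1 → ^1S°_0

4

(a) allowed
(b) allowed
(c) allowed
(d) forbidden (parity, ΔS, ΔL, ΔJ fail)
(e) forbidden (parity, ΔS, ΔL, ΔJ fail)
(f) forbidden (ΔS, ΔL, ΔJ fail)
(g) allowed
Total allowed: 4 of 7.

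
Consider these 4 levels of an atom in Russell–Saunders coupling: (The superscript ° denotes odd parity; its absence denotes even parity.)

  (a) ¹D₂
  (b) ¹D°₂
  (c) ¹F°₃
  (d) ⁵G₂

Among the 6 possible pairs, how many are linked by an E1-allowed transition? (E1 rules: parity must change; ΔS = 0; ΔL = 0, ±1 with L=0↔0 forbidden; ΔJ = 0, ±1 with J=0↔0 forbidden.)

2

(a)–(b): allowed.
(a)–(c): allowed.
(a)–(d): forbidden (parity, ΔS, ΔL).
(b)–(c): forbidden (parity).
(b)–(d): forbidden (ΔS, ΔL).
(c)–(d): forbidden (ΔS).
Allowed pairs: 2 of 6.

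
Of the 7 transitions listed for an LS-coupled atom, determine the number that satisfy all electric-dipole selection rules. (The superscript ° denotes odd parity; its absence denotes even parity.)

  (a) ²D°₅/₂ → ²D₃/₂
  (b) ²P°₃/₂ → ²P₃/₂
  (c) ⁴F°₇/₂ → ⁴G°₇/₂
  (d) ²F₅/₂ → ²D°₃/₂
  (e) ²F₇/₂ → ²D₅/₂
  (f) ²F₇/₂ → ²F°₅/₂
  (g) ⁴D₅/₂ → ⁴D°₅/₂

(a) allowed
(b) allowed
(c) forbidden (parity fails)
(d) allowed
(e) forbidden (parity fails)
(f) allowed
(g) allowed
Total allowed: 5 of 7.

5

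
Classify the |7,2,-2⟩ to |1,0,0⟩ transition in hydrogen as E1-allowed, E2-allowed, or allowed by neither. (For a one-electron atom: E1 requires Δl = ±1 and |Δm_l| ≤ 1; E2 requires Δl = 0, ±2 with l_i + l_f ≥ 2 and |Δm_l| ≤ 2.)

E2

Δl = 0 − 2 = -2; l_i + l_f = 2.
Δm_l = +2.
E1 (Δl = ±1, |Δm_l| ≤ 1): not satisfied.
E2 (Δl = 0,±2, l_i+l_f ≥ 2, |Δm_l| ≤ 2): satisfied.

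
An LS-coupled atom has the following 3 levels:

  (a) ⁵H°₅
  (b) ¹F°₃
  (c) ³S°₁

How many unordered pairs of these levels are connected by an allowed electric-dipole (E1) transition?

(a)–(b): forbidden (parity, ΔS, ΔL, ΔJ).
(a)–(c): forbidden (parity, ΔS, ΔL, ΔJ).
(b)–(c): forbidden (parity, ΔS, ΔL, ΔJ).
Allowed pairs: 0 of 3.

0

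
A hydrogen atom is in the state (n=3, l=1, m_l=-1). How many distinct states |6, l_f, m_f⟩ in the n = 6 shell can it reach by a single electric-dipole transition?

E1 requires Δl = ±1, so l_f ∈ {0, 2}; with 0 ≤ l_f ≤ n_f−1 = 5, the allowed l_f values are {0, 2}.
For l_f = 0: m_f ∈ {m_i−1, m_i, m_i+1} ∩ [−0, 0] = {0} → 1 state.
For l_f = 2: m_f ∈ {m_i−1, m_i, m_i+1} ∩ [−2, 2] = {-2, -1, 0} → 3 states.
Total: 4.

4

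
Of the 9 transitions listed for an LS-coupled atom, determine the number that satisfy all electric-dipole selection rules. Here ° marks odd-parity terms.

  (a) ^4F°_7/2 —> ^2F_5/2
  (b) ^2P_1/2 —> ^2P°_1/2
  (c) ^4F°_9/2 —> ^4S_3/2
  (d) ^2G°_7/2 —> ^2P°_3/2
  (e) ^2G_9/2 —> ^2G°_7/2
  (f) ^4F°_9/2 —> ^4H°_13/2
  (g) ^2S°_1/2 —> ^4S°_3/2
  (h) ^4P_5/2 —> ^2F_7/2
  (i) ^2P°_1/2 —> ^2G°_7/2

(a) forbidden (ΔS fails)
(b) allowed
(c) forbidden (ΔL, ΔJ fail)
(d) forbidden (parity, ΔL, ΔJ fail)
(e) allowed
(f) forbidden (parity, ΔL, ΔJ fail)
(g) forbidden (parity, ΔS, ΔL fail)
(h) forbidden (parity, ΔS, ΔL fail)
(i) forbidden (parity, ΔL, ΔJ fail)
Total allowed: 2 of 9.

2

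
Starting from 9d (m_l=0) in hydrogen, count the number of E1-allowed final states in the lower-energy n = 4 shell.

E1 requires Δl = ±1, so l_f ∈ {1, 3}; with 0 ≤ l_f ≤ n_f−1 = 3, the allowed l_f values are {1, 3}.
For l_f = 1: m_f ∈ {m_i−1, m_i, m_i+1} ∩ [−1, 1] = {-1, 0, 1} → 3 states.
For l_f = 3: m_f ∈ {m_i−1, m_i, m_i+1} ∩ [−3, 3] = {-1, 0, 1} → 3 states.
Total: 6.

6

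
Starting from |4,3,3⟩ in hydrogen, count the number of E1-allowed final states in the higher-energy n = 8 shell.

4

E1 requires Δl = ±1, so l_f ∈ {2, 4}; with 0 ≤ l_f ≤ n_f−1 = 7, the allowed l_f values are {2, 4}.
For l_f = 2: m_f ∈ {m_i−1, m_i, m_i+1} ∩ [−2, 2] = {2} → 1 state.
For l_f = 4: m_f ∈ {m_i−1, m_i, m_i+1} ∩ [−4, 4] = {2, 3, 4} → 3 states.
Total: 4.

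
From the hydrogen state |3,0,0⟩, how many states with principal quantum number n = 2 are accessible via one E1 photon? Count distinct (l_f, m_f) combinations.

3

E1 requires Δl = ±1, so l_f ∈ {-1, 1}; with 0 ≤ l_f ≤ n_f−1 = 1, the allowed l_f values are {1}.
For l_f = 1: m_f ∈ {m_i−1, m_i, m_i+1} ∩ [−1, 1] = {-1, 0, 1} → 3 states.
Total: 3.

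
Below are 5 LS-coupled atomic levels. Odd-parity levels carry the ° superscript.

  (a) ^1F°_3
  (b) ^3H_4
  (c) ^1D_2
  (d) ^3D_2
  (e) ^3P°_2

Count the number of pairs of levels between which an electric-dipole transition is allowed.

(a)–(b): forbidden (ΔS, ΔL).
(a)–(c): allowed.
(a)–(d): forbidden (ΔS).
(a)–(e): forbidden (parity, ΔS, ΔL).
(b)–(c): forbidden (parity, ΔS, ΔL, ΔJ).
(b)–(d): forbidden (parity, ΔL, ΔJ).
(b)–(e): forbidden (ΔL, ΔJ).
(c)–(d): forbidden (parity, ΔS).
(c)–(e): forbidden (ΔS).
(d)–(e): allowed.
Allowed pairs: 2 of 10.

2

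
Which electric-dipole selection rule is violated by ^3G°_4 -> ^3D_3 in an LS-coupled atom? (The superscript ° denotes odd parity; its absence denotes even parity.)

Initial level: S=1, L=4, J=4, parity odd. Final level: S=1, L=2, J=3, parity even.
Parity must change: odd → even — passes.
ΔS = 0: S: 1 → 1 — passes.
ΔL = 0, ±1 (not L=0↔0): L: 4 → 2, ΔL = -2 — fails.
ΔJ = 0, ±1 (not J=0↔0): J: 4 → 3, ΔJ = -1 — passes.

the ΔL = 0, ±1 rule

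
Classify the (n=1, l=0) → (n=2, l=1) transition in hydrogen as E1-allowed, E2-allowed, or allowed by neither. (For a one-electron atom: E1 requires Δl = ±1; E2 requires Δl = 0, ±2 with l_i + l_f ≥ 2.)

Δl = 1 − 0 = +1; l_i + l_f = 1.
E1 (Δl = ±1): satisfied.
E2 (Δl = 0,±2, l_i+l_f ≥ 2): not satisfied.

E1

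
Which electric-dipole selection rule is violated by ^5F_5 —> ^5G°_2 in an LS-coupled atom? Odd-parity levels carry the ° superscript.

Reading off the term symbols: S 2→2, L 3→4, J 5→2, parity even→odd.
Parity must change: even → odd — ✓.
ΔS = 0: S: 2 → 2 — ✓.
ΔL = 0, ±1 (not L=0↔0): L: 3 → 4, ΔL = +1 — ✓.
ΔJ = 0, ±1 (not J=0↔0): J: 5 → 2, ΔJ = -3 — ✗.

the ΔJ = 0, ±1 rule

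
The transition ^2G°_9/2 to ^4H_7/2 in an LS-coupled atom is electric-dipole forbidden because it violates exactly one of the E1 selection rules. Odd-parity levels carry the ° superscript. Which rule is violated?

the ΔS = 0 rule

Parity must change: odd → even — satisfied.
ΔS = 0: S: 1/2 → 3/2 — violated.
ΔL = 0, ±1 (not L=0↔0): L: 4 → 5, ΔL = +1 — satisfied.
ΔJ = 0, ±1 (not J=0↔0): J: 9/2 → 7/2, ΔJ = -1 — satisfied.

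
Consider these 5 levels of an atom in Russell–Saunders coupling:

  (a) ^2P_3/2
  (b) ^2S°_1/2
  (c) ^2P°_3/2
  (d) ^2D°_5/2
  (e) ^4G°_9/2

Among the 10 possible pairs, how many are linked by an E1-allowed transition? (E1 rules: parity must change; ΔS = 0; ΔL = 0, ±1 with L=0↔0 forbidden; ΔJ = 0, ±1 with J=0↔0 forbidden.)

3

(a)–(b): allowed.
(a)–(c): allowed.
(a)–(d): allowed.
(a)–(e): forbidden (ΔS, ΔL, ΔJ).
(b)–(c): forbidden (parity).
(b)–(d): forbidden (parity, ΔL, ΔJ).
(b)–(e): forbidden (parity, ΔS, ΔL, ΔJ).
(c)–(d): forbidden (parity).
(c)–(e): forbidden (parity, ΔS, ΔL, ΔJ).
(d)–(e): forbidden (parity, ΔS, ΔL, ΔJ).
Allowed pairs: 3 of 10.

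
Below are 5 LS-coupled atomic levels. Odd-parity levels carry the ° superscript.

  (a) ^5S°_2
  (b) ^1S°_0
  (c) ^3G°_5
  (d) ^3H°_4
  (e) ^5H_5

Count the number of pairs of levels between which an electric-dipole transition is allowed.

0

(a)–(b): forbidden (parity, ΔS, ΔL, ΔJ).
(a)–(c): forbidden (parity, ΔS, ΔL, ΔJ).
(a)–(d): forbidden (parity, ΔS, ΔL, ΔJ).
(a)–(e): forbidden (ΔL, ΔJ).
(b)–(c): forbidden (parity, ΔS, ΔL, ΔJ).
(b)–(d): forbidden (parity, ΔS, ΔL, ΔJ).
(b)–(e): forbidden (ΔS, ΔL, ΔJ).
(c)–(d): forbidden (parity).
(c)–(e): forbidden (ΔS).
(d)–(e): forbidden (ΔS).
Allowed pairs: 0 of 10.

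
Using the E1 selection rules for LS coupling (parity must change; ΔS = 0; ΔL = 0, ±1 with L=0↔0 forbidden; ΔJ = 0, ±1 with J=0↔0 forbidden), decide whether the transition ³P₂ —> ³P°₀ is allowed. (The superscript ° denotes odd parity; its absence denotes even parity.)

Reading off the term symbols: S 1→1, L 1→1, J 2→0, parity even→odd.
ΔL = 0, ±1 (not L=0↔0): L: 1 → 1, ΔL = +0 — satisfied.
ΔS = 0: S: 1 → 1 — satisfied.
ΔJ = 0, ±1 (not J=0↔0): J: 2 → 0, ΔJ = -2 — violated.
Parity must change: even → odd — satisfied.
Rule(s) violated: ΔJ.

forbidden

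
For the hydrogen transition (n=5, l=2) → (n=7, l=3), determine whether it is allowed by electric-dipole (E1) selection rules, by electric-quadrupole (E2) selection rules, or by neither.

Δl = 3 − 2 = +1; l_i + l_f = 5.
E1 (Δl = ±1): satisfied.
E2 (Δl = 0,±2, l_i+l_f ≥ 2): not satisfied.

E1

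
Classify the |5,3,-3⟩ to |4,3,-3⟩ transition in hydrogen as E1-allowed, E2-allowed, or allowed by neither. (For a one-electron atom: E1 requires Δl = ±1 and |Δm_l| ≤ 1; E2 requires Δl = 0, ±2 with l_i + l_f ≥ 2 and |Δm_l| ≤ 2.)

Δl = 3 − 3 = +0; l_i + l_f = 6.
Δm_l = +0.
E1 (Δl = ±1, |Δm_l| ≤ 1): not satisfied.
E2 (Δl = 0,±2, l_i+l_f ≥ 2, |Δm_l| ≤ 2): satisfied.

E2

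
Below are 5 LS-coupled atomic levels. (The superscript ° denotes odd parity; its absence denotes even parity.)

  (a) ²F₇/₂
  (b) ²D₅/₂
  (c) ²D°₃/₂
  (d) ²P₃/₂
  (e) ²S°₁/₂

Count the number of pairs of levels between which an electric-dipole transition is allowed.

3

(a)–(b): forbidden (parity).
(a)–(c): forbidden (ΔJ).
(a)–(d): forbidden (parity, ΔL, ΔJ).
(a)–(e): forbidden (ΔL, ΔJ).
(b)–(c): allowed.
(b)–(d): forbidden (parity).
(b)–(e): forbidden (ΔL, ΔJ).
(c)–(d): allowed.
(c)–(e): forbidden (parity, ΔL).
(d)–(e): allowed.
Allowed pairs: 3 of 10.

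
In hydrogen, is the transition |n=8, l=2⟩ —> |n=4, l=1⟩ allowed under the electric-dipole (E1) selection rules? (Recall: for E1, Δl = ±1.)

allowed

Initial l = 2, final l = 1, so Δl = -1. E1 requires Δl = ±1: ✓.
All E1 selection rules are satisfied.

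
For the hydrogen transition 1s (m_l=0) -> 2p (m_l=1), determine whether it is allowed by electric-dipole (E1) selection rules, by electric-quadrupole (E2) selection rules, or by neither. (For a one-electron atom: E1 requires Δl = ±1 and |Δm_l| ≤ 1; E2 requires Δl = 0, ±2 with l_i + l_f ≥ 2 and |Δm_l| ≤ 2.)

E1

Δl = 1 − 0 = +1; l_i + l_f = 1.
Δm_l = +1.
E1 (Δl = ±1, |Δm_l| ≤ 1): satisfied.
E2 (Δl = 0,±2, l_i+l_f ≥ 2, |Δm_l| ≤ 2): not satisfied.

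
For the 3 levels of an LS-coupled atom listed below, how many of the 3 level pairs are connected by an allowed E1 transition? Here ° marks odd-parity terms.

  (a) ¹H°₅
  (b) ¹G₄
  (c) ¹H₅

(a)–(b): allowed.
(a)–(c): allowed.
(b)–(c): forbidden (parity).
Allowed pairs: 2 of 3.

2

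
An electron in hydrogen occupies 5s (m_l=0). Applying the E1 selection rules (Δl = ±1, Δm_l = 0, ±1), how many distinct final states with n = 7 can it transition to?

3

E1 requires Δl = ±1, so l_f ∈ {-1, 1}; with 0 ≤ l_f ≤ n_f−1 = 6, the allowed l_f values are {1}.
For l_f = 1: m_f ∈ {m_i−1, m_i, m_i+1} ∩ [−1, 1] = {-1, 0, 1} → 3 states.
Total: 3.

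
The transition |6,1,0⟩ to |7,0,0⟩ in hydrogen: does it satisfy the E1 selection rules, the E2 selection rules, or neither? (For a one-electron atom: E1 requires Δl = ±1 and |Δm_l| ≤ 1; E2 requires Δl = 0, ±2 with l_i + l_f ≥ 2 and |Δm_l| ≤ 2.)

Δl = 0 − 1 = -1; l_i + l_f = 1.
Δm_l = +0.
E1 (Δl = ±1, |Δm_l| ≤ 1): satisfied.
E2 (Δl = 0,±2, l_i+l_f ≥ 2, |Δm_l| ≤ 2): not satisfied.

E1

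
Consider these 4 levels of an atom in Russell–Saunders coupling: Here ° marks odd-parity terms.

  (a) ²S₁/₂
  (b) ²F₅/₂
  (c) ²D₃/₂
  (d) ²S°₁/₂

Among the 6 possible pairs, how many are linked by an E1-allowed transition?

(a)–(b): forbidden (parity, ΔL, ΔJ).
(a)–(c): forbidden (parity, ΔL).
(a)–(d): forbidden (ΔL).
(b)–(c): forbidden (parity).
(b)–(d): forbidden (ΔL, ΔJ).
(c)–(d): forbidden (ΔL).
Allowed pairs: 0 of 6.

0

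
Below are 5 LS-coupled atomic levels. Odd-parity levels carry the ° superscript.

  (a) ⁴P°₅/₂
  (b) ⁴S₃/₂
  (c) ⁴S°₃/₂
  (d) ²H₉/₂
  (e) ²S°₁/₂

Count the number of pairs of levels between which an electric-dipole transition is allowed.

(a)–(b): allowed.
(a)–(c): forbidden (parity).
(a)–(d): forbidden (ΔS, ΔL, ΔJ).
(a)–(e): forbidden (parity, ΔS, ΔJ).
(b)–(c): forbidden (ΔL).
(b)–(d): forbidden (parity, ΔS, ΔL, ΔJ).
(b)–(e): forbidden (ΔS, ΔL).
(c)–(d): forbidden (ΔS, ΔL, ΔJ).
(c)–(e): forbidden (parity, ΔS, ΔL).
(d)–(e): forbidden (ΔL, ΔJ).
Allowed pairs: 1 of 10.

1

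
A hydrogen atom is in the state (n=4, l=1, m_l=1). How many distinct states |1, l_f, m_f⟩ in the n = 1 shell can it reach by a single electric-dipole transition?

1

E1 requires Δl = ±1, so l_f ∈ {0, 2}; with 0 ≤ l_f ≤ n_f−1 = 0, the allowed l_f values are {0}.
For l_f = 0: m_f ∈ {m_i−1, m_i, m_i+1} ∩ [−0, 0] = {0} → 1 state.
Total: 1.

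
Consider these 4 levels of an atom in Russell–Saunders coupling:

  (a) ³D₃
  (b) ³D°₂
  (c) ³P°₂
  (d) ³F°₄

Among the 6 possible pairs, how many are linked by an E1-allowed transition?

3

(a)–(b): allowed.
(a)–(c): allowed.
(a)–(d): allowed.
(b)–(c): forbidden (parity).
(b)–(d): forbidden (parity, ΔJ).
(c)–(d): forbidden (parity, ΔL, ΔJ).
Allowed pairs: 3 of 6.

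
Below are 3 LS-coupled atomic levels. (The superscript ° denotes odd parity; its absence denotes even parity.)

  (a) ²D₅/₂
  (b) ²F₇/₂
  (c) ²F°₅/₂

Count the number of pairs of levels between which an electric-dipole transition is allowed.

(a)–(b): forbidden (parity).
(a)–(c): allowed.
(b)–(c): allowed.
Allowed pairs: 2 of 3.

2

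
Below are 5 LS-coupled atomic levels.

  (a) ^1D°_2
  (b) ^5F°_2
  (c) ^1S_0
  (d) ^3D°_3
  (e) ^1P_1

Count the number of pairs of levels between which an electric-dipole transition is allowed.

1

(a)–(b): forbidden (parity, ΔS).
(a)–(c): forbidden (ΔL, ΔJ).
(a)–(d): forbidden (parity, ΔS).
(a)–(e): allowed.
(b)–(c): forbidden (ΔS, ΔL, ΔJ).
(b)–(d): forbidden (parity, ΔS).
(b)–(e): forbidden (ΔS, ΔL).
(c)–(d): forbidden (ΔS, ΔL, ΔJ).
(c)–(e): forbidden (parity).
(d)–(e): forbidden (ΔS, ΔJ).
Allowed pairs: 1 of 10.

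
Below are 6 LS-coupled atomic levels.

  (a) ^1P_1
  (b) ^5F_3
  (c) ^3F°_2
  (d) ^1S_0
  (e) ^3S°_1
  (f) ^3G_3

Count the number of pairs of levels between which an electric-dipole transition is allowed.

1

(a)–(b): forbidden (parity, ΔS, ΔL, ΔJ).
(a)–(c): forbidden (ΔS, ΔL).
(a)–(d): forbidden (parity).
(a)–(e): forbidden (ΔS).
(a)–(f): forbidden (parity, ΔS, ΔL, ΔJ).
(b)–(c): forbidden (ΔS).
(b)–(d): forbidden (parity, ΔS, ΔL, ΔJ).
(b)–(e): forbidden (ΔS, ΔL, ΔJ).
(b)–(f): forbidden (parity, ΔS).
(c)–(d): forbidden (ΔS, ΔL, ΔJ).
(c)–(e): forbidden (parity, ΔL).
(c)–(f): allowed.
(d)–(e): forbidden (ΔS, ΔL).
(d)–(f): forbidden (parity, ΔS, ΔL, ΔJ).
(e)–(f): forbidden (ΔL, ΔJ).
Allowed pairs: 1 of 15.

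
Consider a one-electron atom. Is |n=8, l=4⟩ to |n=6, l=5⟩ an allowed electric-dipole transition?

allowed

Initial l = 4, final l = 5, so Δl = +1. E1 requires Δl = ±1: ✓.
All E1 selection rules are satisfied.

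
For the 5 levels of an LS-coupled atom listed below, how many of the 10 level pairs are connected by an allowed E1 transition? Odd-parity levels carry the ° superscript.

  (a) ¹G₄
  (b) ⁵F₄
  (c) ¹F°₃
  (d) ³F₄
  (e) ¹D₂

2

(a)–(b): forbidden (parity, ΔS).
(a)–(c): allowed.
(a)–(d): forbidden (parity, ΔS).
(a)–(e): forbidden (parity, ΔL, ΔJ).
(b)–(c): forbidden (ΔS).
(b)–(d): forbidden (parity, ΔS).
(b)–(e): forbidden (parity, ΔS, ΔJ).
(c)–(d): forbidden (ΔS).
(c)–(e): allowed.
(d)–(e): forbidden (parity, ΔS, ΔJ).
Allowed pairs: 2 of 10.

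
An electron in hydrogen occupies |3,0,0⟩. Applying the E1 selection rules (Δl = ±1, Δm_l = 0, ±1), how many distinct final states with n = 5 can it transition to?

E1 requires Δl = ±1, so l_f ∈ {-1, 1}; with 0 ≤ l_f ≤ n_f−1 = 4, the allowed l_f values are {1}.
For l_f = 1: m_f ∈ {m_i−1, m_i, m_i+1} ∩ [−1, 1] = {-1, 0, 1} → 3 states.
Total: 3.

3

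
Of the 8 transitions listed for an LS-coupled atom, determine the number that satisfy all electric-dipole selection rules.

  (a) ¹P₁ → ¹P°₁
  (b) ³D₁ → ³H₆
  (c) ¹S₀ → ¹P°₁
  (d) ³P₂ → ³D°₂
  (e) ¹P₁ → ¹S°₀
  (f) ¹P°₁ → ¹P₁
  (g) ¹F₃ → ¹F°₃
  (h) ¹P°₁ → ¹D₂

7

(a) allowed
(b) forbidden (parity, ΔL, ΔJ fail)
(c) allowed
(d) allowed
(e) allowed
(f) allowed
(g) allowed
(h) allowed
Total allowed: 7 of 8.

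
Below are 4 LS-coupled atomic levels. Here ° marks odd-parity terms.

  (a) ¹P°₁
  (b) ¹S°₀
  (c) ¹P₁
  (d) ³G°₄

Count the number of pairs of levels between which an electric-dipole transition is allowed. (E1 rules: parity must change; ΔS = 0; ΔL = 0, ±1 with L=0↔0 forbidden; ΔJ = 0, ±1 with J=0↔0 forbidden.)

(a)–(b): forbidden (parity).
(a)–(c): allowed.
(a)–(d): forbidden (parity, ΔS, ΔL, ΔJ).
(b)–(c): allowed.
(b)–(d): forbidden (parity, ΔS, ΔL, ΔJ).
(c)–(d): forbidden (ΔS, ΔL, ΔJ).
Allowed pairs: 2 of 6.

2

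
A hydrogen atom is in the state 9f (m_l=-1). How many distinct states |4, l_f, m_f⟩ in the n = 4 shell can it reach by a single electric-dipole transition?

E1 requires Δl = ±1, so l_f ∈ {2, 4}; with 0 ≤ l_f ≤ n_f−1 = 3, the allowed l_f values are {2}.
For l_f = 2: m_f ∈ {m_i−1, m_i, m_i+1} ∩ [−2, 2] = {-2, -1, 0} → 3 states.
Total: 3.

3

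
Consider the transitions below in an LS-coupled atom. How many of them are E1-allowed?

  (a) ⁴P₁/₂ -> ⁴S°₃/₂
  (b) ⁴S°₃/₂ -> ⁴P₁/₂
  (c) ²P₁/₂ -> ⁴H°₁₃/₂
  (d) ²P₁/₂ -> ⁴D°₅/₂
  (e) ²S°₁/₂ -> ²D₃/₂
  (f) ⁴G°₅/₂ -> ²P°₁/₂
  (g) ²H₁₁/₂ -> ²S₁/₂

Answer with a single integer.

2

(a) allowed
(b) allowed
(c) forbidden (ΔS, ΔL, ΔJ fail)
(d) forbidden (ΔS, ΔJ fail)
(e) forbidden (ΔL fails)
(f) forbidden (parity, ΔS, ΔL, ΔJ fail)
(g) forbidden (parity, ΔL, ΔJ fail)
Total allowed: 2 of 7.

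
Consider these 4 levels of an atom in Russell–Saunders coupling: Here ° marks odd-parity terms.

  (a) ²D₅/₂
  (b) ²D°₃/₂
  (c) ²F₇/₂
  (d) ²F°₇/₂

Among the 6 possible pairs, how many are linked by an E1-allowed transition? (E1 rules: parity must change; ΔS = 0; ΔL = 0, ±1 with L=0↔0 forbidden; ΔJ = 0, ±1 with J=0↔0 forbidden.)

(a)–(b): allowed.
(a)–(c): forbidden (parity).
(a)–(d): allowed.
(b)–(c): forbidden (ΔJ).
(b)–(d): forbidden (parity, ΔJ).
(c)–(d): allowed.
Allowed pairs: 3 of 6.

3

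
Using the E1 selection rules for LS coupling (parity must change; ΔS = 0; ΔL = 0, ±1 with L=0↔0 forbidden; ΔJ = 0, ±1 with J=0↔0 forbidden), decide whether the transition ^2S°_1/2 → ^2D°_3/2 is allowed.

forbidden

Reading off the term symbols: S 1/2→1/2, L 0→2, J 1/2→3/2, parity odd→odd.
Parity must change: odd → odd — fails.
ΔS = 0: S: 1/2 → 1/2 — passes.
ΔL = 0, ±1 (not L=0↔0): L: 0 → 2, ΔL = +2 — fails.
ΔJ = 0, ±1 (not J=0↔0): J: 1/2 → 3/2, ΔJ = +1 — passes.
Rule(s) violated: parity, ΔL.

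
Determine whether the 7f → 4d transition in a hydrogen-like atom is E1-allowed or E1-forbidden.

allowed

Δl = 2 − 3 = -1; the E1 rule Δl = ±1 is passes.
All E1 selection rules are satisfied.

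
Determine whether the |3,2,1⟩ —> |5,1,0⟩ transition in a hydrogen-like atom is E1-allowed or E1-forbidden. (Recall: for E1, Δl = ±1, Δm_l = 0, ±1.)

allowed

l: 2 → 1 (Δl = -1). Δl = ±1 passes.
Δm_l = 0 − (1) = -1. E1 requires Δm_l = 0, ±1: passes.
All E1 selection rules are satisfied.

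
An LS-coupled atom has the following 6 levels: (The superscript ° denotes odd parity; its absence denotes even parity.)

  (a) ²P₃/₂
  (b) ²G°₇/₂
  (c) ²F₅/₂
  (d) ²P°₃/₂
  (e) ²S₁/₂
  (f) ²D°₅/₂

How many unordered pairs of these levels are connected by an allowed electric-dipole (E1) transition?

5

(a)–(b): forbidden (ΔL, ΔJ).
(a)–(c): forbidden (parity, ΔL).
(a)–(d): allowed.
(a)–(e): forbidden (parity).
(a)–(f): allowed.
(b)–(c): allowed.
(b)–(d): forbidden (parity, ΔL, ΔJ).
(b)–(e): forbidden (ΔL, ΔJ).
(b)–(f): forbidden (parity, ΔL).
(c)–(d): forbidden (ΔL).
(c)–(e): forbidden (parity, ΔL, ΔJ).
(c)–(f): allowed.
(d)–(e): allowed.
(d)–(f): forbidden (parity).
(e)–(f): forbidden (ΔL, ΔJ).
Allowed pairs: 5 of 15.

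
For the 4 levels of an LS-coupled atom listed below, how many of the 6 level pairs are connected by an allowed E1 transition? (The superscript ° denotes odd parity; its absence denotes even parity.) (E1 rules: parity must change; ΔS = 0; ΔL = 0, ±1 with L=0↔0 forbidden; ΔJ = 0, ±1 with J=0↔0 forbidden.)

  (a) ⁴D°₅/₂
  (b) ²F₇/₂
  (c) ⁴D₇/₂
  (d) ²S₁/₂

(a)–(b): forbidden (ΔS).
(a)–(c): allowed.
(a)–(d): forbidden (ΔS, ΔL, ΔJ).
(b)–(c): forbidden (parity, ΔS).
(b)–(d): forbidden (parity, ΔL, ΔJ).
(c)–(d): forbidden (parity, ΔS, ΔL, ΔJ).
Allowed pairs: 1 of 6.

1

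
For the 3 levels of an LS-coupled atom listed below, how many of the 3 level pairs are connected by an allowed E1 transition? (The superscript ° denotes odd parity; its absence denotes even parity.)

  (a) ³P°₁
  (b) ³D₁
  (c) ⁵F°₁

(a)–(b): allowed.
(a)–(c): forbidden (parity, ΔS, ΔL).
(b)–(c): forbidden (ΔS).
Allowed pairs: 1 of 3.

1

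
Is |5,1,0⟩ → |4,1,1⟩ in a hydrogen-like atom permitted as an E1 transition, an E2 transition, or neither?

E2

Δl = 1 − 1 = +0; l_i + l_f = 2.
Δm_l = +1.
E1 (Δl = ±1, |Δm_l| ≤ 1): not satisfied.
E2 (Δl = 0,±2, l_i+l_f ≥ 2, |Δm_l| ≤ 2): satisfied.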